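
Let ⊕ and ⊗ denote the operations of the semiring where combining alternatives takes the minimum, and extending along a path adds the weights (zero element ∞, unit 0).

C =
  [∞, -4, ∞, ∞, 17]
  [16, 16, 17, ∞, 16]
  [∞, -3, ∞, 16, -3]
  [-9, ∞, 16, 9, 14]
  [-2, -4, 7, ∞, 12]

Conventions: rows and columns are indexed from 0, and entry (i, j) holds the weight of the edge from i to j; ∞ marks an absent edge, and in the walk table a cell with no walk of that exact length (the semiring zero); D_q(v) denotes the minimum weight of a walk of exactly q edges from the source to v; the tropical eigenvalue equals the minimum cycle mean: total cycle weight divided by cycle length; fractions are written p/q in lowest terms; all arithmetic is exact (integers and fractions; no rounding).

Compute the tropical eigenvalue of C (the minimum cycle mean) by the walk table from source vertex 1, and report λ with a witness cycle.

q=0: [∞, 0, ∞, ∞, ∞]
q=1: [16, 16, 17, ∞, 16]
q=2: [14, 12, 23, 33, 14]
q=3: [12, 10, 21, 39, 20]
q=4: [18, 8, 27, 37, 18]
q=5: [16, 14, 25, 43, 24]
Optimal cycle mean attained by: cycle 0->1->2->4->0, total (-4) + 17 + (-3) + (-2), length 4.
Answer: λ = 2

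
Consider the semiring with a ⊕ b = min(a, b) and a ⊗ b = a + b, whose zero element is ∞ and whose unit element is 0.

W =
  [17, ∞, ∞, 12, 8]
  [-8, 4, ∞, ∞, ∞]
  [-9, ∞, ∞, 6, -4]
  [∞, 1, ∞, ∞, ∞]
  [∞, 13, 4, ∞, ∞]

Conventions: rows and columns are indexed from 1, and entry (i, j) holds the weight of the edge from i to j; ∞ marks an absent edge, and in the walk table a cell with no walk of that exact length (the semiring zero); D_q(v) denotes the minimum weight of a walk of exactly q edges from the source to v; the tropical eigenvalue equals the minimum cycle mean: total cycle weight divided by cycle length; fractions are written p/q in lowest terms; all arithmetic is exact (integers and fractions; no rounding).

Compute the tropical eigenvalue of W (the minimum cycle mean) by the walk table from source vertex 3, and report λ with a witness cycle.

q=0: [∞, ∞, 0, ∞, ∞]
q=1: [-9, ∞, ∞, 6, -4]
q=2: [8, 7, 0, 3, -1]
q=3: [-9, 4, 3, 6, -4]
q=4: [-6, 7, 0, 3, -1]
q=5: [-9, 4, 3, 6, -4]
Optimal cycle mean attained by: cycle 3->5->3, total (-4) + 4, length 2.
Answer: λ = 0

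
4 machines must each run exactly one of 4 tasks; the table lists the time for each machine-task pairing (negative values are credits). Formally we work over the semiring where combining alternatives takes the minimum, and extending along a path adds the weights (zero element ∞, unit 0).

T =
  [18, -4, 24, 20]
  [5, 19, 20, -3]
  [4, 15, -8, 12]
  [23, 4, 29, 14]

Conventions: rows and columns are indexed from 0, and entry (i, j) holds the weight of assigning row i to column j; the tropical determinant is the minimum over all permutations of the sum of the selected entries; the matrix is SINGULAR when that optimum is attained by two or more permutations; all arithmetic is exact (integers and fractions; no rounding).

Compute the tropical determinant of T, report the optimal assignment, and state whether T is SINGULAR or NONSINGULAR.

σ = (0, 1, 2, 3): 18 + 19 + (-8) + 14 = 43
σ = (0, 1, 3, 2): 18 + 19 + 12 + 29 = 78
σ = (0, 2, 1, 3): 18 + 20 + 15 + 14 = 67
σ = (0, 2, 3, 1): 18 + 20 + 12 + 4 = 54
σ = (0, 3, 1, 2): 18 + (-3) + 15 + 29 = 59
σ = (0, 3, 2, 1): 18 + (-3) + (-8) + 4 = 11
σ = (1, 0, 2, 3): (-4) + 5 + (-8) + 14 = 7
σ = (1, 0, 3, 2): (-4) + 5 + 12 + 29 = 42
σ = (1, 2, 0, 3): (-4) + 20 + 4 + 14 = 34
σ = (1, 2, 3, 0): (-4) + 20 + 12 + 23 = 51
σ = (1, 3, 0, 2): (-4) + (-3) + 4 + 29 = 26
σ = (1, 3, 2, 0): (-4) + (-3) + (-8) + 23 = 8
σ = (2, 0, 1, 3): 24 + 5 + 15 + 14 = 58
σ = (2, 0, 3, 1): 24 + 5 + 12 + 4 = 45
σ = (2, 1, 0, 3): 24 + 19 + 4 + 14 = 61
σ = (2, 1, 3, 0): 24 + 19 + 12 + 23 = 78
σ = (2, 3, 0, 1): 24 + (-3) + 4 + 4 = 29
σ = (2, 3, 1, 0): 24 + (-3) + 15 + 23 = 59
σ = (3, 0, 1, 2): 20 + 5 + 15 + 29 = 69
σ = (3, 0, 2, 1): 20 + 5 + (-8) + 4 = 21
σ = (3, 1, 0, 2): 20 + 19 + 4 + 29 = 72
σ = (3, 1, 2, 0): 20 + 19 + (-8) + 23 = 54
σ = (3, 2, 0, 1): 20 + 20 + 4 + 4 = 48
σ = (3, 2, 1, 0): 20 + 20 + 15 + 23 = 78
Optimal value attained by: σ = (1, 0, 2, 3).
Answer: det⊕(T) = 7; verdict: NONSINGULAR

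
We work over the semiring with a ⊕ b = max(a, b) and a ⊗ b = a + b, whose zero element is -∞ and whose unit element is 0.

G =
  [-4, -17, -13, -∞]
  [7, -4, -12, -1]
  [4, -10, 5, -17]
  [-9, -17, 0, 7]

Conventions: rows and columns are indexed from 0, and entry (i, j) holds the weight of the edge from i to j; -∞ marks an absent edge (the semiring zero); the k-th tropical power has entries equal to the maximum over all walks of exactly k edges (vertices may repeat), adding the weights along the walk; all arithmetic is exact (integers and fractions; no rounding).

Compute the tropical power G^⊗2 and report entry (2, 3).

G^⊗2:
  [-8, -21, -8, -18]
  [3, -8, -1, 6]
  [9, -5, 10, -10]
  [4, -10, 7, 14]
Key observation: the optimum is the walk 2->3->3, with weight (-17) + 7 = -10.
Optimal value attained by: walk 2->3->3.
Answer: (G^⊗2)[2][3] = -10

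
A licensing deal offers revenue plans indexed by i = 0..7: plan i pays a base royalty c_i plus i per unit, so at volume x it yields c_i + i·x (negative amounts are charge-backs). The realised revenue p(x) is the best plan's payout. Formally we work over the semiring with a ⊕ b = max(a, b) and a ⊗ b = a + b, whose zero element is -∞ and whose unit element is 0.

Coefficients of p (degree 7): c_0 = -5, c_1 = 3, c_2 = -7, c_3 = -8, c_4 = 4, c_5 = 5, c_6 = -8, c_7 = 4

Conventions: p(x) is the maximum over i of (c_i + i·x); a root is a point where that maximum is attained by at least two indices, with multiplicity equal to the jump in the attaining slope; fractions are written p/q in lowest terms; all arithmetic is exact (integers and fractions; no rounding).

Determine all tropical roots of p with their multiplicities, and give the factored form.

hull edge (i=0, c=-5) to (i=1, c=3): slope 8, span 1
hull edge (i=1, c=3) to (i=5, c=5): slope 1/2, span 4
hull edge (i=5, c=5) to (i=7, c=4): slope -1/2, span 2
Factored form: p(x) = 4 ⊗ (x ⊕ (-8)) ⊗ (x ⊕ (-1/2)) ⊗ (x ⊕ (-1/2)) ⊗ (x ⊕ (-1/2)) ⊗ (x ⊕ (-1/2)) ⊗ (x ⊕ 1/2) ⊗ (x ⊕ 1/2)
Answer: roots = -8 (mult 1), -1/2 (mult 4), 1/2 (mult 2)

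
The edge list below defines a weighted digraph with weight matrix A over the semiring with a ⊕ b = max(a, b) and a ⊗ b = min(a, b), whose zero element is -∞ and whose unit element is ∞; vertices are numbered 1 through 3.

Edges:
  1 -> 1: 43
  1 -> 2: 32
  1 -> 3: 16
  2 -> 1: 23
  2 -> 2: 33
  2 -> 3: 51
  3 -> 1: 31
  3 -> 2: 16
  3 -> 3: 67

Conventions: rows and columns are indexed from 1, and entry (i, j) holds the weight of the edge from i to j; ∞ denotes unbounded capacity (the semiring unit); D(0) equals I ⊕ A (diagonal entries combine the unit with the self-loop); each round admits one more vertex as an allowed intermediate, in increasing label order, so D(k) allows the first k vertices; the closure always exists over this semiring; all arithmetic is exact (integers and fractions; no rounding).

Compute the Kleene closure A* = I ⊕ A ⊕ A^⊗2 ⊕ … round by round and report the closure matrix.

D(0):
  [∞, 32, 16]
  [23, ∞, 51]
  [31, 16, ∞]
D(1):
  [∞, 32, 16]
  [23, ∞, 51]
  [31, 31, ∞]
D(2):
  [∞, 32, 32]
  [23, ∞, 51]
  [31, 31, ∞]
D(3):
  [∞, 32, 32]
  [31, ∞, 51]
  [31, 31, ∞]
Answer: A* = [[∞, 32, 32], [31, ∞, 51], [31, 31, ∞]]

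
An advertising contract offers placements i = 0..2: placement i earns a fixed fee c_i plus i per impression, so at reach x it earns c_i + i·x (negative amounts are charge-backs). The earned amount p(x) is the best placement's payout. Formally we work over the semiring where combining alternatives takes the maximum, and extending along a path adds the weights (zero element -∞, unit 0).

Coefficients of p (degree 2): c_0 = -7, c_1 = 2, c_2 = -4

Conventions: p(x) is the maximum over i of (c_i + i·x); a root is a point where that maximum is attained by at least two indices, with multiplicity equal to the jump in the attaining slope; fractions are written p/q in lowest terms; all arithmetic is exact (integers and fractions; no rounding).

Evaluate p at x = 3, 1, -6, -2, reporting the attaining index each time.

p(3) = max(-7+0·3=-7, 2+1·3=5, -4+2·3=2) = 5 (attained by i=1)
p(1) = max(-7+0·1=-7, 2+1·1=3, -4+2·1=-2) = 3 (attained by i=1)
p(-6) = max(-7+0·(-6)=-7, 2+1·(-6)=-4, -4+2·(-6)=-16) = -4 (attained by i=1)
p(-2) = max(-7+0·(-2)=-7, 2+1·(-2)=0, -4+2·(-2)=-8) = 0 (attained by i=1)
Answer: p(3) = 5; p(1) = 3; p(-6) = -4; p(-2) = 0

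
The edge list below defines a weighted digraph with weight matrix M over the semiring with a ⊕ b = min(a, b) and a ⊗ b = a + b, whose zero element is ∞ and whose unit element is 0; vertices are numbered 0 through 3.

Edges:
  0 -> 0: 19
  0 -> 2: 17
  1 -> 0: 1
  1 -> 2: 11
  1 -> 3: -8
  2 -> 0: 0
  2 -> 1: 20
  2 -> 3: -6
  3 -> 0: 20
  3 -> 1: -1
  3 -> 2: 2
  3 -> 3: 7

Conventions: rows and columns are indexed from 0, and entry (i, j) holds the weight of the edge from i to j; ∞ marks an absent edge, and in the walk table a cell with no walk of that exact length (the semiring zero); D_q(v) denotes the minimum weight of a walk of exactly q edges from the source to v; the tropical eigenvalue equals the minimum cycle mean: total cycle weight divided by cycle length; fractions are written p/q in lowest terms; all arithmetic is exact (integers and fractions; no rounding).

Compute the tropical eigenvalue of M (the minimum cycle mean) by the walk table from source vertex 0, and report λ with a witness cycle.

q=0: [0, ∞, ∞, ∞]
q=1: [19, ∞, 17, ∞]
q=2: [17, 37, 36, 11]
q=3: [31, 10, 13, 18]
q=4: [11, 17, 20, 2]
Optimal cycle mean attained by: cycle 1->3->1, total (-8) + (-1), length 2.
Answer: λ = -9/2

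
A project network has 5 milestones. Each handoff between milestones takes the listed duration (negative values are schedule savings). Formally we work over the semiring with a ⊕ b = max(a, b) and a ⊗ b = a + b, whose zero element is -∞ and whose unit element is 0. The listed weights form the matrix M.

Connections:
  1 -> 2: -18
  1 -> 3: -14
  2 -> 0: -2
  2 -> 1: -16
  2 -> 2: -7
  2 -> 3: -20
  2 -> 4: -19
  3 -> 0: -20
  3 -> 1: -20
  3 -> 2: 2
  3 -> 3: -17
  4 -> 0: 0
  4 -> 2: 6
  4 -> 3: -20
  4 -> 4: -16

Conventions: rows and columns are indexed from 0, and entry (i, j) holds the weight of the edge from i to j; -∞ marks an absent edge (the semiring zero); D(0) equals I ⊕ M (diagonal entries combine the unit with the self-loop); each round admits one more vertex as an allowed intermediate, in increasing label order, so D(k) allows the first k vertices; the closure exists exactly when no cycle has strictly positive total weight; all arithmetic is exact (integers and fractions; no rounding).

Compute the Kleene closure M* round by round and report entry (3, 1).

D(0):
  [0, -∞, -∞, -∞, -∞]
  [-∞, 0, -18, -14, -∞]
  [-2, -16, 0, -20, -19]
  [-20, -20, 2, 0, -∞]
  [0, -∞, 6, -20, 0]
D(1):
  [0, -∞, -∞, -∞, -∞]
  [-∞, 0, -18, -14, -∞]
  [-2, -16, 0, -20, -19]
  [-20, -20, 2, 0, -∞]
  [0, -∞, 6, -20, 0]
D(2):
  [0, -∞, -∞, -∞, -∞]
  [-∞, 0, -18, -14, -∞]
  [-2, -16, 0, -20, -19]
  [-20, -20, 2, 0, -∞]
  [0, -∞, 6, -20, 0]
D(3):
  [0, -∞, -∞, -∞, -∞]
  [-20, 0, -18, -14, -37]
  [-2, -16, 0, -20, -19]
  [0, -14, 2, 0, -17]
  [4, -10, 6, -14, 0]
D(4):
  [0, -∞, -∞, -∞, -∞]
  [-14, 0, -12, -14, -31]
  [-2, -16, 0, -20, -19]
  [0, -14, 2, 0, -17]
  [4, -10, 6, -14, 0]
D(5):
  [0, -∞, -∞, -∞, -∞]
  [-14, 0, -12, -14, -31]
  [-2, -16, 0, -20, -19]
  [0, -14, 2, 0, -17]
  [4, -10, 6, -14, 0]
Answer: M*[3][1] = -14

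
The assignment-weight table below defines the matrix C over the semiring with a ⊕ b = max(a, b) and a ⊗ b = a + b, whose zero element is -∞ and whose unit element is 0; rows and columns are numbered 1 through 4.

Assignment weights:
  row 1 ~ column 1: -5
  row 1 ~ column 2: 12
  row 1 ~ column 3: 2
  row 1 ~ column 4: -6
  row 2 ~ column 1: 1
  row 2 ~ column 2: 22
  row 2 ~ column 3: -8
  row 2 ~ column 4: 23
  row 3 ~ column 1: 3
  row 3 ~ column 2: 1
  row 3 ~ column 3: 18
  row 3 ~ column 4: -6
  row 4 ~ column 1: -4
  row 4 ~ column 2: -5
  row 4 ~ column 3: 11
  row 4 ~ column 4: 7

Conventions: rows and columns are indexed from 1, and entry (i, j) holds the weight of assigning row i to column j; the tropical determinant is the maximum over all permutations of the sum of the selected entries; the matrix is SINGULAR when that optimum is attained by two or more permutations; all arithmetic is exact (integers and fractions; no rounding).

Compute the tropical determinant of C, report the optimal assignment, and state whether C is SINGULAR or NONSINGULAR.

σ = (1, 2, 3, 4): (-5) + 22 + 18 + 7 = 42
σ = (1, 2, 4, 3): (-5) + 22 + (-6) + 11 = 22
σ = (1, 3, 2, 4): (-5) + (-8) + 1 + 7 = -5
σ = (1, 3, 4, 2): (-5) + (-8) + (-6) + (-5) = -24
σ = (1, 4, 2, 3): (-5) + 23 + 1 + 11 = 30
σ = (1, 4, 3, 2): (-5) + 23 + 18 + (-5) = 31
σ = (2, 1, 3, 4): 12 + 1 + 18 + 7 = 38
σ = (2, 1, 4, 3): 12 + 1 + (-6) + 11 = 18
σ = (2, 3, 1, 4): 12 + (-8) + 3 + 7 = 14
σ = (2, 3, 4, 1): 12 + (-8) + (-6) + (-4) = -6
σ = (2, 4, 1, 3): 12 + 23 + 3 + 11 = 49
σ = (2, 4, 3, 1): 12 + 23 + 18 + (-4) = 49
σ = (3, 1, 2, 4): 2 + 1 + 1 + 7 = 11
σ = (3, 1, 4, 2): 2 + 1 + (-6) + (-5) = -8
σ = (3, 2, 1, 4): 2 + 22 + 3 + 7 = 34
σ = (3, 2, 4, 1): 2 + 22 + (-6) + (-4) = 14
σ = (3, 4, 1, 2): 2 + 23 + 3 + (-5) = 23
σ = (3, 4, 2, 1): 2 + 23 + 1 + (-4) = 22
σ = (4, 1, 2, 3): (-6) + 1 + 1 + 11 = 7
σ = (4, 1, 3, 2): (-6) + 1 + 18 + (-5) = 8
σ = (4, 2, 1, 3): (-6) + 22 + 3 + 11 = 30
σ = (4, 2, 3, 1): (-6) + 22 + 18 + (-4) = 30
σ = (4, 3, 1, 2): (-6) + (-8) + 3 + (-5) = -16
σ = (4, 3, 2, 1): (-6) + (-8) + 1 + (-4) = -17
Optimal value attained by: σ = (2, 4, 1, 3).
Answer: det⊕(C) = 49; verdict: SINGULAR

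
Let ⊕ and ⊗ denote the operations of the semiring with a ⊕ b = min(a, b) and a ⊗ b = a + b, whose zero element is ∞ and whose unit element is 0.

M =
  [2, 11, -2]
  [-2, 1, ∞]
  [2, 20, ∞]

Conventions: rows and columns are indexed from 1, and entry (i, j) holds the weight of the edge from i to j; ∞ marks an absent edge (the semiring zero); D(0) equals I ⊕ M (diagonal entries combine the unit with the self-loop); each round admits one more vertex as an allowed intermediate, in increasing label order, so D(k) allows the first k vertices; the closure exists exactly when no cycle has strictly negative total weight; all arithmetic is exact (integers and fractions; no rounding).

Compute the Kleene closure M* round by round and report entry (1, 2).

D(0):
  [0, 11, -2]
  [-2, 0, ∞]
  [2, 20, 0]
D(1):
  [0, 11, -2]
  [-2, 0, -4]
  [2, 13, 0]
D(2):
  [0, 11, -2]
  [-2, 0, -4]
  [2, 13, 0]
D(3):
  [0, 11, -2]
  [-2, 0, -4]
  [2, 13, 0]
Answer: M*[1][2] = 11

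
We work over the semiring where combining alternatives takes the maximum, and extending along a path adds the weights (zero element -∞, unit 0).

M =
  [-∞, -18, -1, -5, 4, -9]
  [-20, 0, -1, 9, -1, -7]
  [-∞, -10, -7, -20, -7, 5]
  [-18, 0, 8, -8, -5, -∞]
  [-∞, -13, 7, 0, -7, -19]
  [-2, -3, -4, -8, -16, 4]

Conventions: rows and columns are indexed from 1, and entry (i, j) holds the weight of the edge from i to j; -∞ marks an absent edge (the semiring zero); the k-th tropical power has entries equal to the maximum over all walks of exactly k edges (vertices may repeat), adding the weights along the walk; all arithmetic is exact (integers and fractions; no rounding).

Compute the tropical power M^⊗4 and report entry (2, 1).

M^⊗2:
  [-11, -5, 11, 4, -3, 4]
  [-9, 9, 17, 9, 4, 4]
  [3, 2, 1, -1, -11, 9]
  [-20, 0, 2, 9, 1, 13]
  [-18, 0, 8, -4, 0, 12]
  [2, 1, 0, 6, 2, 8]
M^⊗3:
  [2, 4, 12, 4, 4, 16]
  [2, 9, 17, 18, 10, 22]
  [7, 6, 7, 11, 7, 13]
  [11, 10, 17, 9, 4, 17]
  [10, 9, 8, 9, 1, 16]
  [6, 6, 14, 10, 6, 12]
M^⊗4:
  [14, 13, 12, 13, 6, 20]
  [20, 19, 26, 18, 13, 26]
  [11, 11, 19, 15, 11, 17]
  [15, 14, 17, 19, 15, 22]
  [14, 13, 17, 18, 14, 20]
  [10, 10, 18, 15, 10, 19]
Key observation: the optimum is the walk 2->4->3->6->1, with weight 9 + 8 + 5 + (-2) = 20.
Optimal value attained by: walk 2->4->3->6->1.
Answer: (M^⊗4)[2][1] = 20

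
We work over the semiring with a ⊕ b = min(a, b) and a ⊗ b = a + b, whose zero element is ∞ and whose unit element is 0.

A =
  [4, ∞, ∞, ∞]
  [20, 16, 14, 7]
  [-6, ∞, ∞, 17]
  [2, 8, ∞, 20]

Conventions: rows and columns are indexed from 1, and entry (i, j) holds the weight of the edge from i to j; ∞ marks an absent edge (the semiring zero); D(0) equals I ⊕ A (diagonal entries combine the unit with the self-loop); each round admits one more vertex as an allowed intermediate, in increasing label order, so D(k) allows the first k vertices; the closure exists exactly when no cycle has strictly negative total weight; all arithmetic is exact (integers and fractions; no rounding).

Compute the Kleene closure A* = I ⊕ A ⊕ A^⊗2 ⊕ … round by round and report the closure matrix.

D(0):
  [0, ∞, ∞, ∞]
  [20, 0, 14, 7]
  [-6, ∞, 0, 17]
  [2, 8, ∞, 0]
D(1):
  [0, ∞, ∞, ∞]
  [20, 0, 14, 7]
  [-6, ∞, 0, 17]
  [2, 8, ∞, 0]
D(2):
  [0, ∞, ∞, ∞]
  [20, 0, 14, 7]
  [-6, ∞, 0, 17]
  [2, 8, 22, 0]
D(3):
  [0, ∞, ∞, ∞]
  [8, 0, 14, 7]
  [-6, ∞, 0, 17]
  [2, 8, 22, 0]
D(4):
  [0, ∞, ∞, ∞]
  [8, 0, 14, 7]
  [-6, 25, 0, 17]
  [2, 8, 22, 0]
Answer: A* = [[0, ∞, ∞, ∞], [8, 0, 14, 7], [-6, 25, 0, 17], [2, 8, 22, 0]]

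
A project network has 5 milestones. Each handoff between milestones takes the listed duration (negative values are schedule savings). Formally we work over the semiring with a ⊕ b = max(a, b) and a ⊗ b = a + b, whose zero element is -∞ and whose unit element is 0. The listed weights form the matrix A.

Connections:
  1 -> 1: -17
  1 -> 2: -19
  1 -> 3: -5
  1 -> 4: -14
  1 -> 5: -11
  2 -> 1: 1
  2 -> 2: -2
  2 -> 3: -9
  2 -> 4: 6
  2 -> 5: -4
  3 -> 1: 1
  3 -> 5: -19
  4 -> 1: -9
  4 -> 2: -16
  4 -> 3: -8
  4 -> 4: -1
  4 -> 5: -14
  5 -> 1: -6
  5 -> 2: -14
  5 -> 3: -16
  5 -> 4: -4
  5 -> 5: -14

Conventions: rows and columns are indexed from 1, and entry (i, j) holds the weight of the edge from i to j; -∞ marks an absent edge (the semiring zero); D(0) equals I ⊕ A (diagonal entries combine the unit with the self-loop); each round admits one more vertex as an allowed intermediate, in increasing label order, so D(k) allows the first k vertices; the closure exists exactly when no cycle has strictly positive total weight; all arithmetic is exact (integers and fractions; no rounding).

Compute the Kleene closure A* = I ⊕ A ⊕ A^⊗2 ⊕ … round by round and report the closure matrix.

D(0):
  [0, -19, -5, -14, -11]
  [1, 0, -9, 6, -4]
  [1, -∞, 0, -∞, -19]
  [-9, -16, -8, 0, -14]
  [-6, -14, -16, -4, 0]
D(1):
  [0, -19, -5, -14, -11]
  [1, 0, -4, 6, -4]
  [1, -18, 0, -13, -10]
  [-9, -16, -8, 0, -14]
  [-6, -14, -11, -4, 0]
D(2):
  [0, -19, -5, -13, -11]
  [1, 0, -4, 6, -4]
  [1, -18, 0, -12, -10]
  [-9, -16, -8, 0, -14]
  [-6, -14, -11, -4, 0]
D(3):
  [0, -19, -5, -13, -11]
  [1, 0, -4, 6, -4]
  [1, -18, 0, -12, -10]
  [-7, -16, -8, 0, -14]
  [-6, -14, -11, -4, 0]
D(4):
  [0, -19, -5, -13, -11]
  [1, 0, -2, 6, -4]
  [1, -18, 0, -12, -10]
  [-7, -16, -8, 0, -14]
  [-6, -14, -11, -4, 0]
D(5):
  [0, -19, -5, -13, -11]
  [1, 0, -2, 6, -4]
  [1, -18, 0, -12, -10]
  [-7, -16, -8, 0, -14]
  [-6, -14, -11, -4, 0]
Answer: A* = [[0, -19, -5, -13, -11], [1, 0, -2, 6, -4], [1, -18, 0, -12, -10], [-7, -16, -8, 0, -14], [-6, -14, -11, -4, 0]]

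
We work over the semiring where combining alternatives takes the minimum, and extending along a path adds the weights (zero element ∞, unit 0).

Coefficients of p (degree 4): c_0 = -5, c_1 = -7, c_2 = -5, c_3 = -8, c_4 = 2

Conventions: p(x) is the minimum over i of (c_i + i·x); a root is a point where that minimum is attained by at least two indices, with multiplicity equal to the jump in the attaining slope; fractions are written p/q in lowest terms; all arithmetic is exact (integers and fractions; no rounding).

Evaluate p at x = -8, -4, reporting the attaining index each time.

p(-8) = min(-5+0·(-8)=-5, -7+1·(-8)=-15, -5+2·(-8)=-21, -8+3·(-8)=-32, 2+4·(-8)=-30) = -32 (attained by i=3)
p(-4) = min(-5+0·(-4)=-5, -7+1·(-4)=-11, -5+2·(-4)=-13, -8+3·(-4)=-20, 2+4·(-4)=-14) = -20 (attained by i=3)
Answer: p(-8) = -32; p(-4) = -20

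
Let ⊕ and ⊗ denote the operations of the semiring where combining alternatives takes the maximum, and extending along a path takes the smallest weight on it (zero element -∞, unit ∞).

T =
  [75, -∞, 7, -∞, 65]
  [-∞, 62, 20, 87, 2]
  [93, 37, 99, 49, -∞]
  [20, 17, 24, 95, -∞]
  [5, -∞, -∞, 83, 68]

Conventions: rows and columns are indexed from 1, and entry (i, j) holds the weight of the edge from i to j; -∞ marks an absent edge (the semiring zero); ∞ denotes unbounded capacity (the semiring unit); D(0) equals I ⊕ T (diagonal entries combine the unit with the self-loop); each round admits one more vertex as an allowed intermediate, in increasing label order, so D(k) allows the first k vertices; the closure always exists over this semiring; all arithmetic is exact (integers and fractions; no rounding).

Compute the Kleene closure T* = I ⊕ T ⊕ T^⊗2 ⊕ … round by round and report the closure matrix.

D(0):
  [∞, -∞, 7, -∞, 65]
  [-∞, ∞, 20, 87, 2]
  [93, 37, ∞, 49, -∞]
  [20, 17, 24, ∞, -∞]
  [5, -∞, -∞, 83, ∞]
D(1):
  [∞, -∞, 7, -∞, 65]
  [-∞, ∞, 20, 87, 2]
  [93, 37, ∞, 49, 65]
  [20, 17, 24, ∞, 20]
  [5, -∞, 5, 83, ∞]
D(2):
  [∞, -∞, 7, -∞, 65]
  [-∞, ∞, 20, 87, 2]
  [93, 37, ∞, 49, 65]
  [20, 17, 24, ∞, 20]
  [5, -∞, 5, 83, ∞]
D(3):
  [∞, 7, 7, 7, 65]
  [20, ∞, 20, 87, 20]
  [93, 37, ∞, 49, 65]
  [24, 24, 24, ∞, 24]
  [5, 5, 5, 83, ∞]
D(4):
  [∞, 7, 7, 7, 65]
  [24, ∞, 24, 87, 24]
  [93, 37, ∞, 49, 65]
  [24, 24, 24, ∞, 24]
  [24, 24, 24, 83, ∞]
D(5):
  [∞, 24, 24, 65, 65]
  [24, ∞, 24, 87, 24]
  [93, 37, ∞, 65, 65]
  [24, 24, 24, ∞, 24]
  [24, 24, 24, 83, ∞]
Answer: T* = [[∞, 24, 24, 65, 65], [24, ∞, 24, 87, 24], [93, 37, ∞, 65, 65], [24, 24, 24, ∞, 24], [24, 24, 24, 83, ∞]]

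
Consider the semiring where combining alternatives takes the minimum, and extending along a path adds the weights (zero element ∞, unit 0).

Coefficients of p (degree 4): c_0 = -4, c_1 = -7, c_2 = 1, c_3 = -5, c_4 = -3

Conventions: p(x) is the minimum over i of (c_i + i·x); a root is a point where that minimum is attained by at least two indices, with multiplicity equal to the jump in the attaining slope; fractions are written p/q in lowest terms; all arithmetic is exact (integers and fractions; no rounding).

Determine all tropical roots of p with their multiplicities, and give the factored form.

hull edge (i=0, c=-4) to (i=1, c=-7): slope -3, span 1
hull edge (i=1, c=-7) to (i=3, c=-5): slope 1, span 2
hull edge (i=3, c=-5) to (i=4, c=-3): slope 2, span 1
Factored form: p(x) = -3 ⊗ (x ⊕ (-2)) ⊗ (x ⊕ (-1)) ⊗ (x ⊕ (-1)) ⊗ (x ⊕ 3)
Answer: roots = -2 (mult 1), -1 (mult 2), 3 (mult 1)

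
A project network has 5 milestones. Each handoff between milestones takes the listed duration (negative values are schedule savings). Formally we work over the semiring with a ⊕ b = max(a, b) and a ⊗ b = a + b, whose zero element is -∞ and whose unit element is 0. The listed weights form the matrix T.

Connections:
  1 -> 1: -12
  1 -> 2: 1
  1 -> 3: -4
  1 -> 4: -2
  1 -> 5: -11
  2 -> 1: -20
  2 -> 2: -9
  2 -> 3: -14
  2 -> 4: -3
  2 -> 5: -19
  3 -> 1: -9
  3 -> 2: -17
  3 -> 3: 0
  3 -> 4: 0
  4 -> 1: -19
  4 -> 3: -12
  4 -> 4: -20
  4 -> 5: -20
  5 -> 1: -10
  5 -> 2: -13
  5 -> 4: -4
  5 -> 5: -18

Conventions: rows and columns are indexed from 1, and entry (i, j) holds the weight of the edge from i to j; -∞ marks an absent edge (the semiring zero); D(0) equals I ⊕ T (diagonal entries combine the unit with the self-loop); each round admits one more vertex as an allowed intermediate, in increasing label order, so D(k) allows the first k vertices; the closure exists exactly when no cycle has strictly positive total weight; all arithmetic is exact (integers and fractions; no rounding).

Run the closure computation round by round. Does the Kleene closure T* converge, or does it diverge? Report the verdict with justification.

D(0):
  [0, 1, -4, -2, -11]
  [-20, 0, -14, -3, -19]
  [-9, -17, 0, 0, -∞]
  [-19, -∞, -12, 0, -20]
  [-10, -13, -∞, -4, 0]
D(1):
  [0, 1, -4, -2, -11]
  [-20, 0, -14, -3, -19]
  [-9, -8, 0, 0, -20]
  [-19, -18, -12, 0, -20]
  [-10, -9, -14, -4, 0]
D(2):
  [0, 1, -4, -2, -11]
  [-20, 0, -14, -3, -19]
  [-9, -8, 0, 0, -20]
  [-19, -18, -12, 0, -20]
  [-10, -9, -14, -4, 0]
D(3):
  [0, 1, -4, -2, -11]
  [-20, 0, -14, -3, -19]
  [-9, -8, 0, 0, -20]
  [-19, -18, -12, 0, -20]
  [-10, -9, -14, -4, 0]
D(4):
  [0, 1, -4, -2, -11]
  [-20, 0, -14, -3, -19]
  [-9, -8, 0, 0, -20]
  [-19, -18, -12, 0, -20]
  [-10, -9, -14, -4, 0]
D(5):
  [0, 1, -4, -2, -11]
  [-20, 0, -14, -3, -19]
  [-9, -8, 0, 0, -20]
  [-19, -18, -12, 0, -20]
  [-10, -9, -14, -4, 0]
Key observation: every diagonal entry stays at the unit through all rounds, so no improving cycle exists.
Answer: CONVERGES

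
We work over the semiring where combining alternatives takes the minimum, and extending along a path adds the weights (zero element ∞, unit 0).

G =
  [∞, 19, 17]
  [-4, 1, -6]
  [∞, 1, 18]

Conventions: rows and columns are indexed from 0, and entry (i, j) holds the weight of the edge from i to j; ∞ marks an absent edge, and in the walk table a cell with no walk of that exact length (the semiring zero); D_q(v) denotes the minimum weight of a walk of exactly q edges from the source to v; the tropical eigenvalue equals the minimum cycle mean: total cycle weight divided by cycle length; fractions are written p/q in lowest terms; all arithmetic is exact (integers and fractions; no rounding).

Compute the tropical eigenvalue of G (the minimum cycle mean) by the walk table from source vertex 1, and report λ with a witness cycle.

q=0: [∞, 0, ∞]
q=1: [-4, 1, -6]
q=2: [-3, -5, -5]
q=3: [-9, -4, -11]
Optimal cycle mean attained by: cycle 1->2->1, total (-6) + 1, length 2.
Answer: λ = -5/2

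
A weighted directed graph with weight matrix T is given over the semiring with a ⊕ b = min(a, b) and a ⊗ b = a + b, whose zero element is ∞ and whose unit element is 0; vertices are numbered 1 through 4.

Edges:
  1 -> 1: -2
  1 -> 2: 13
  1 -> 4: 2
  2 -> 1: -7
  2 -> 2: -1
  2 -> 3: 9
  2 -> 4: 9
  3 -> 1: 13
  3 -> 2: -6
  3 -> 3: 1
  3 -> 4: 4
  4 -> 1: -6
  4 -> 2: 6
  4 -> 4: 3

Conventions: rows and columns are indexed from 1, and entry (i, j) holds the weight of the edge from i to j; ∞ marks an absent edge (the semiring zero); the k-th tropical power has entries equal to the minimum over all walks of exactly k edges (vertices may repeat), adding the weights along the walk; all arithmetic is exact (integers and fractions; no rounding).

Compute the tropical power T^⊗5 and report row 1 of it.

T^⊗2:
  [-4, 8, 22, 0]
  [-9, -2, 8, -5]
  [-13, -7, 2, 3]
  [-8, 5, 15, -4]
T^⊗3:
  [-6, 6, 17, -2]
  [-11, -3, 7, -7]
  [-15, -8, 2, -11]
  [-10, 2, 14, -6]
T^⊗4:
  [-8, 4, 15, -4]
  [-13, -4, 6, -9]
  [-17, -9, 1, -13]
  [-12, 0, 11, -8]
T^⊗5:
  [-10, 2, 13, -6]
  [-15, -5, 5, -11]
  [-19, -10, 0, -15]
  [-14, -2, 9, -10]
Answer: row 1 of T^⊗5 = [-10, 2, 13, -6]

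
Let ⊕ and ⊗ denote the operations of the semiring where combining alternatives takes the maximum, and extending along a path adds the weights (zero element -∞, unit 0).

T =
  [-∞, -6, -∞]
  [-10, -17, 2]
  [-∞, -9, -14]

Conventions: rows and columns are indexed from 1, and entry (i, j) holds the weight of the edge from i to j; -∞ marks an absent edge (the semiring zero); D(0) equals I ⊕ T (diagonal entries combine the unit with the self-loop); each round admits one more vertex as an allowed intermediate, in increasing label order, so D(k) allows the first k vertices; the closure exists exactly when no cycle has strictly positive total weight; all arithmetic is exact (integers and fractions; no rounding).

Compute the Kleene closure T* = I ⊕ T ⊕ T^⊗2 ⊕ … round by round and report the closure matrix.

D(0):
  [0, -6, -∞]
  [-10, 0, 2]
  [-∞, -9, 0]
D(1):
  [0, -6, -∞]
  [-10, 0, 2]
  [-∞, -9, 0]
D(2):
  [0, -6, -4]
  [-10, 0, 2]
  [-19, -9, 0]
D(3):
  [0, -6, -4]
  [-10, 0, 2]
  [-19, -9, 0]
Answer: T* = [[0, -6, -4], [-10, 0, 2], [-19, -9, 0]]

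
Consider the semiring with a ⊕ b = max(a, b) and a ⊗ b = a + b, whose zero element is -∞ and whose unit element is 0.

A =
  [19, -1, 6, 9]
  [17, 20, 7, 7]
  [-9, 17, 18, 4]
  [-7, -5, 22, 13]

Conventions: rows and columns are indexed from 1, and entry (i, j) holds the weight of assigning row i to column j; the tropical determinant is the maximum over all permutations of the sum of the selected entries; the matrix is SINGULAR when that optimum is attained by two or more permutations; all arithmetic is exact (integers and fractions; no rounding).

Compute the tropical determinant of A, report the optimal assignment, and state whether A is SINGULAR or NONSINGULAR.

σ = (1, 2, 3, 4): 19 + 20 + 18 + 13 = 70
σ = (1, 2, 4, 3): 19 + 20 + 4 + 22 = 65
σ = (1, 3, 2, 4): 19 + 7 + 17 + 13 = 56
σ = (1, 3, 4, 2): 19 + 7 + 4 + (-5) = 25
σ = (1, 4, 2, 3): 19 + 7 + 17 + 22 = 65
σ = (1, 4, 3, 2): 19 + 7 + 18 + (-5) = 39
σ = (2, 1, 3, 4): (-1) + 17 + 18 + 13 = 47
σ = (2, 1, 4, 3): (-1) + 17 + 4 + 22 = 42
σ = (2, 3, 1, 4): (-1) + 7 + (-9) + 13 = 10
σ = (2, 3, 4, 1): (-1) + 7 + 4 + (-7) = 3
σ = (2, 4, 1, 3): (-1) + 7 + (-9) + 22 = 19
σ = (2, 4, 3, 1): (-1) + 7 + 18 + (-7) = 17
σ = (3, 1, 2, 4): 6 + 17 + 17 + 13 = 53
σ = (3, 1, 4, 2): 6 + 17 + 4 + (-5) = 22
σ = (3, 2, 1, 4): 6 + 20 + (-9) + 13 = 30
σ = (3, 2, 4, 1): 6 + 20 + 4 + (-7) = 23
σ = (3, 4, 1, 2): 6 + 7 + (-9) + (-5) = -1
σ = (3, 4, 2, 1): 6 + 7 + 17 + (-7) = 23
σ = (4, 1, 2, 3): 9 + 17 + 17 + 22 = 65
σ = (4, 1, 3, 2): 9 + 17 + 18 + (-5) = 39
σ = (4, 2, 1, 3): 9 + 20 + (-9) + 22 = 42
σ = (4, 2, 3, 1): 9 + 20 + 18 + (-7) = 40
σ = (4, 3, 1, 2): 9 + 7 + (-9) + (-5) = 2
σ = (4, 3, 2, 1): 9 + 7 + 17 + (-7) = 26
Optimal value attained by: σ = (1, 2, 3, 4).
Answer: det⊕(A) = 70; verdict: NONSINGULAR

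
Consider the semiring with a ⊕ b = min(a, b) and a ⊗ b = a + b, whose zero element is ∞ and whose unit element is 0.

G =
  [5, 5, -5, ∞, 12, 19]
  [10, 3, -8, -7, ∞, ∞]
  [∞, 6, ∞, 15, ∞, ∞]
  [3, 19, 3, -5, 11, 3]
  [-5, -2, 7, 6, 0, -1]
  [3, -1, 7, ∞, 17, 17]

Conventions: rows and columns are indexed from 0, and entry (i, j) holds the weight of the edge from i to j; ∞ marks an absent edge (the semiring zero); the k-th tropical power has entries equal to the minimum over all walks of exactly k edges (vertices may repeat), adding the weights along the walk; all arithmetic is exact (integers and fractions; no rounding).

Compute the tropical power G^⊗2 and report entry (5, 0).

G^⊗2:
  [7, 1, -3, -2, 12, 11]
  [-4, -2, -5, -12, 4, -4]
  [16, 9, -2, -1, 26, 18]
  [-2, 2, -2, -10, 6, -2]
  [-5, -2, -10, -9, 0, -1]
  [8, 2, -9, -8, 15, 16]
Key observation: the optimum is the walk 5->0->0, with weight 3 + 5 = 8.
Optimal value attained by: walk 5->0->0.
Answer: (G^⊗2)[5][0] = 8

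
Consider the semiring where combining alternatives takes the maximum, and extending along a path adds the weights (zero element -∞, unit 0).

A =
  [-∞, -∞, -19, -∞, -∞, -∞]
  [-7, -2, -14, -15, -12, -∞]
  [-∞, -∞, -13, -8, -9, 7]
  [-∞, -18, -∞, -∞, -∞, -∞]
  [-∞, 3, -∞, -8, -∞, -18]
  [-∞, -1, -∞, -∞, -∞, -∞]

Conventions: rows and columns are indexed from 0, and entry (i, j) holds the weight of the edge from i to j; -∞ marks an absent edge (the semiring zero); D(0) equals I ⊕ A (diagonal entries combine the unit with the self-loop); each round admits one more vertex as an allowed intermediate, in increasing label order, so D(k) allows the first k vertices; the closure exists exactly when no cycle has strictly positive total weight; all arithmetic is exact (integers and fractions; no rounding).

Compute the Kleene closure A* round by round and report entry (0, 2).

D(0):
  [0, -∞, -19, -∞, -∞, -∞]
  [-7, 0, -14, -15, -12, -∞]
  [-∞, -∞, 0, -8, -9, 7]
  [-∞, -18, -∞, 0, -∞, -∞]
  [-∞, 3, -∞, -8, 0, -18]
  [-∞, -1, -∞, -∞, -∞, 0]
D(1):
  [0, -∞, -19, -∞, -∞, -∞]
  [-7, 0, -14, -15, -12, -∞]
  [-∞, -∞, 0, -8, -9, 7]
  [-∞, -18, -∞, 0, -∞, -∞]
  [-∞, 3, -∞, -8, 0, -18]
  [-∞, -1, -∞, -∞, -∞, 0]
D(2):
  [0, -∞, -19, -∞, -∞, -∞]
  [-7, 0, -14, -15, -12, -∞]
  [-∞, -∞, 0, -8, -9, 7]
  [-25, -18, -32, 0, -30, -∞]
  [-4, 3, -11, -8, 0, -18]
  [-8, -1, -15, -16, -13, 0]
D(3):
  [0, -∞, -19, -27, -28, -12]
  [-7, 0, -14, -15, -12, -7]
  [-∞, -∞, 0, -8, -9, 7]
  [-25, -18, -32, 0, -30, -25]
  [-4, 3, -11, -8, 0, -4]
  [-8, -1, -15, -16, -13, 0]
D(4):
  [0, -45, -19, -27, -28, -12]
  [-7, 0, -14, -15, -12, -7]
  [-33, -26, 0, -8, -9, 7]
  [-25, -18, -32, 0, -30, -25]
  [-4, 3, -11, -8, 0, -4]
  [-8, -1, -15, -16, -13, 0]
D(5):
  [0, -25, -19, -27, -28, -12]
  [-7, 0, -14, -15, -12, -7]
  [-13, -6, 0, -8, -9, 7]
  [-25, -18, -32, 0, -30, -25]
  [-4, 3, -11, -8, 0, -4]
  [-8, -1, -15, -16, -13, 0]
D(6):
  [0, -13, -19, -27, -25, -12]
  [-7, 0, -14, -15, -12, -7]
  [-1, 6, 0, -8, -6, 7]
  [-25, -18, -32, 0, -30, -25]
  [-4, 3, -11, -8, 0, -4]
  [-8, -1, -15, -16, -13, 0]
Answer: A*[0][2] = -19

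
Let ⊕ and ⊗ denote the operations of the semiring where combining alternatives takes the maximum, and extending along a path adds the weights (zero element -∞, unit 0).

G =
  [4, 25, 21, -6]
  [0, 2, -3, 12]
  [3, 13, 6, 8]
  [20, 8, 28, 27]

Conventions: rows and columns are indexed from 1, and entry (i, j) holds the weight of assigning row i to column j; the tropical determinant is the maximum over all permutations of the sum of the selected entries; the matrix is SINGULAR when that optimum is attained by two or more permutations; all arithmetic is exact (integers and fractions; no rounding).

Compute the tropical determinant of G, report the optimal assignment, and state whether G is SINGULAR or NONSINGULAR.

σ = (1, 2, 3, 4): 4 + 2 + 6 + 27 = 39
σ = (1, 2, 4, 3): 4 + 2 + 8 + 28 = 42
σ = (1, 3, 2, 4): 4 + (-3) + 13 + 27 = 41
σ = (1, 3, 4, 2): 4 + (-3) + 8 + 8 = 17
σ = (1, 4, 2, 3): 4 + 12 + 13 + 28 = 57
σ = (1, 4, 3, 2): 4 + 12 + 6 + 8 = 30
σ = (2, 1, 3, 4): 25 + 0 + 6 + 27 = 58
σ = (2, 1, 4, 3): 25 + 0 + 8 + 28 = 61
σ = (2, 3, 1, 4): 25 + (-3) + 3 + 27 = 52
σ = (2, 3, 4, 1): 25 + (-3) + 8 + 20 = 50
σ = (2, 4, 1, 3): 25 + 12 + 3 + 28 = 68
σ = (2, 4, 3, 1): 25 + 12 + 6 + 20 = 63
σ = (3, 1, 2, 4): 21 + 0 + 13 + 27 = 61
σ = (3, 1, 4, 2): 21 + 0 + 8 + 8 = 37
σ = (3, 2, 1, 4): 21 + 2 + 3 + 27 = 53
σ = (3, 2, 4, 1): 21 + 2 + 8 + 20 = 51
σ = (3, 4, 1, 2): 21 + 12 + 3 + 8 = 44
σ = (3, 4, 2, 1): 21 + 12 + 13 + 20 = 66
σ = (4, 1, 2, 3): (-6) + 0 + 13 + 28 = 35
σ = (4, 1, 3, 2): (-6) + 0 + 6 + 8 = 8
σ = (4, 2, 1, 3): (-6) + 2 + 3 + 28 = 27
σ = (4, 2, 3, 1): (-6) + 2 + 6 + 20 = 22
σ = (4, 3, 1, 2): (-6) + (-3) + 3 + 8 = 2
σ = (4, 3, 2, 1): (-6) + (-3) + 13 + 20 = 24
Optimal value attained by: σ = (2, 4, 1, 3).
Answer: det⊕(G) = 68; verdict: NONSINGULAR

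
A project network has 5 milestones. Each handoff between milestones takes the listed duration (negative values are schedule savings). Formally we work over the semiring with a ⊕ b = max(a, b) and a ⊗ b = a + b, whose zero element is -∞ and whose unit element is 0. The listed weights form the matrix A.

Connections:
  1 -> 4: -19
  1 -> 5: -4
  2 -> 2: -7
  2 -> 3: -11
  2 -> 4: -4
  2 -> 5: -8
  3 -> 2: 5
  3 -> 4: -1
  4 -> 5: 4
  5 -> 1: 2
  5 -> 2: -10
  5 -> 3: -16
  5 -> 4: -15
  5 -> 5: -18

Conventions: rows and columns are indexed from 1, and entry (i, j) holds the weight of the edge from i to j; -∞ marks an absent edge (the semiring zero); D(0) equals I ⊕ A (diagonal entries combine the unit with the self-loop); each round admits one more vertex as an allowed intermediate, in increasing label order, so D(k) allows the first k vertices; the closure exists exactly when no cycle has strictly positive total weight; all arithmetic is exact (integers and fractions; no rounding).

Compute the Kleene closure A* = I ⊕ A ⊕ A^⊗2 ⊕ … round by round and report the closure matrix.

D(0):
  [0, -∞, -∞, -19, -4]
  [-∞, 0, -11, -4, -8]
  [-∞, 5, 0, -1, -∞]
  [-∞, -∞, -∞, 0, 4]
  [2, -10, -16, -15, 0]
D(1):
  [0, -∞, -∞, -19, -4]
  [-∞, 0, -11, -4, -8]
  [-∞, 5, 0, -1, -∞]
  [-∞, -∞, -∞, 0, 4]
  [2, -10, -16, -15, 0]
D(2):
  [0, -∞, -∞, -19, -4]
  [-∞, 0, -11, -4, -8]
  [-∞, 5, 0, 1, -3]
  [-∞, -∞, -∞, 0, 4]
  [2, -10, -16, -14, 0]
D(3):
  [0, -∞, -∞, -19, -4]
  [-∞, 0, -11, -4, -8]
  [-∞, 5, 0, 1, -3]
  [-∞, -∞, -∞, 0, 4]
  [2, -10, -16, -14, 0]
D(4):
  [0, -∞, -∞, -19, -4]
  [-∞, 0, -11, -4, 0]
  [-∞, 5, 0, 1, 5]
  [-∞, -∞, -∞, 0, 4]
  [2, -10, -16, -14, 0]
D(5):
  [0, -14, -20, -18, -4]
  [2, 0, -11, -4, 0]
  [7, 5, 0, 1, 5]
  [6, -6, -12, 0, 4]
  [2, -10, -16, -14, 0]
Answer: A* = [[0, -14, -20, -18, -4], [2, 0, -11, -4, 0], [7, 5, 0, 1, 5], [6, -6, -12, 0, 4], [2, -10, -16, -14, 0]]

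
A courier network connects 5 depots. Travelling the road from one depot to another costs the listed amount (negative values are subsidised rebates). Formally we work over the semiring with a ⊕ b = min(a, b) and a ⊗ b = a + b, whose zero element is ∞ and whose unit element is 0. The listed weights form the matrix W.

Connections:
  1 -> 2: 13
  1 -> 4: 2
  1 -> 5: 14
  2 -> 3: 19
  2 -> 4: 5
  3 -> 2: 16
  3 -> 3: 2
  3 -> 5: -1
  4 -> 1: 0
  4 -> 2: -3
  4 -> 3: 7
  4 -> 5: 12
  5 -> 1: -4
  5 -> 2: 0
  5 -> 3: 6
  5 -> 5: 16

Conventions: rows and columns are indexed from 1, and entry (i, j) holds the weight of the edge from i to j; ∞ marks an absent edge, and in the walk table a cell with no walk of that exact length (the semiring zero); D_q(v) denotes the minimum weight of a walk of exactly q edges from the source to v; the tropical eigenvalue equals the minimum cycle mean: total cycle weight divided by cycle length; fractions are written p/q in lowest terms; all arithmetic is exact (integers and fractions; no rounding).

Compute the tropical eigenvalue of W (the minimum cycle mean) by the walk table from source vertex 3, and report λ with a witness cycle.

q=0: [∞, ∞, 0, ∞, ∞]
q=1: [∞, 16, 2, ∞, -1]
q=2: [-5, -1, 4, 21, 1]
q=3: [-3, 1, 6, -3, 3]
q=4: [-3, -6, 4, -1, 5]
q=5: [-1, -4, 6, -1, 3]
Optimal cycle mean attained by: cycle 1->4->1, total 2 + 0, length 2.
Answer: λ = 1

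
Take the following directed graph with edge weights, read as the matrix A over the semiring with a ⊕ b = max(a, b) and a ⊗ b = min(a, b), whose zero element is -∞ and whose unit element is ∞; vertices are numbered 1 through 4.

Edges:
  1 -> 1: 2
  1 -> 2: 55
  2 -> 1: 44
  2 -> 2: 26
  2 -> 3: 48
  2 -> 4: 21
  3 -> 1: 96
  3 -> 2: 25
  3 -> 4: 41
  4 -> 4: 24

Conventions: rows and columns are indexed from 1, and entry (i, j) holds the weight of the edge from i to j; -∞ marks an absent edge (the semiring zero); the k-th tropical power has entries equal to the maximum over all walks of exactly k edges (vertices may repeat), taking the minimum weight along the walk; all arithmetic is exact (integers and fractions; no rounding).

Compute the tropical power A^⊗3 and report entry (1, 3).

A^⊗2:
  [44, 26, 48, 21]
  [48, 44, 26, 41]
  [25, 55, 25, 24]
  [-∞, -∞, -∞, 24]
A^⊗3:
  [48, 44, 26, 41]
  [44, 48, 44, 26]
  [44, 26, 48, 25]
  [-∞, -∞, -∞, 24]
Key observation: the optimum is the walk 1->2->2->3, with weight 55 min 26 min 48 = 26.
Optimal value attained by: walk 1->2->2->3.
Answer: (A^⊗3)[1][3] = 26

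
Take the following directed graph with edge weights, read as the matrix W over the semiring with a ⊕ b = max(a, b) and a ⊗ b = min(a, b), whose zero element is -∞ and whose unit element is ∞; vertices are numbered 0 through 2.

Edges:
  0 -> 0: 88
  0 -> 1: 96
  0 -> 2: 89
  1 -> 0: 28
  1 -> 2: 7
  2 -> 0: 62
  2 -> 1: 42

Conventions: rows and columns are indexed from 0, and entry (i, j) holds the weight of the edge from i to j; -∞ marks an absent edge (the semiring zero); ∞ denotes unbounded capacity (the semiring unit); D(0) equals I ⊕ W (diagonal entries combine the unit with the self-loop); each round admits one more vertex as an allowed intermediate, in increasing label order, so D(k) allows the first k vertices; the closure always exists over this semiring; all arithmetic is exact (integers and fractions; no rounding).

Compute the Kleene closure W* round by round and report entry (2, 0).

D(0):
  [∞, 96, 89]
  [28, ∞, 7]
  [62, 42, ∞]
D(1):
  [∞, 96, 89]
  [28, ∞, 28]
  [62, 62, ∞]
D(2):
  [∞, 96, 89]
  [28, ∞, 28]
  [62, 62, ∞]
D(3):
  [∞, 96, 89]
  [28, ∞, 28]
  [62, 62, ∞]
Answer: W*[2][0] = 62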